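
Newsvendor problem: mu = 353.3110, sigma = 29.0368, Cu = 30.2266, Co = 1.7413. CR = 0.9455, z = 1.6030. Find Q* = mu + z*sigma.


CR = Cu/(Cu+Co) = 30.2266/(30.2266+1.7413) = 0.9455
z = 1.6030
Q* = 353.3110 + 1.6030 * 29.0368 = 399.8570

399.8570 units


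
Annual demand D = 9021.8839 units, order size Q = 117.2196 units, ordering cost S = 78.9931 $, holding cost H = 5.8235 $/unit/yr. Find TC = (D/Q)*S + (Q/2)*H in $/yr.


Ordering cost = D*S/Q = 6079.7561
Holding cost = Q*H/2 = 341.3142
TC = 6079.7561 + 341.3142 = 6421.0703

6421.0703 $/yr


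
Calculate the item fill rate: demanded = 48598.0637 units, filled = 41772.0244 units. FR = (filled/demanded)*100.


FR = 41772.0244 / 48598.0637 * 100 = 85.9541

85.9541%


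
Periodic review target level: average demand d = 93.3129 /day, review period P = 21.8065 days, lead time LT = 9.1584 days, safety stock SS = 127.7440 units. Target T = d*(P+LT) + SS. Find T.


P + LT = 30.9649
d*(P+LT) = 93.3129 * 30.9649 = 2889.4246
T = 2889.4246 + 127.7440 = 3017.1686

3017.1686 units


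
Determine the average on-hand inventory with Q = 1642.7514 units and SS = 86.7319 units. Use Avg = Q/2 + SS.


Q/2 = 821.3757
Avg = 821.3757 + 86.7319 = 908.1076

908.1076 units


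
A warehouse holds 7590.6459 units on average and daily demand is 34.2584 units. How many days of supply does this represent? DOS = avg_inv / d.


DOS = 7590.6459 / 34.2584 = 221.5704

221.5704 days


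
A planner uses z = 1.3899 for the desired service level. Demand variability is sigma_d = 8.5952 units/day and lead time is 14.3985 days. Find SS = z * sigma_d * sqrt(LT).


sqrt(LT) = sqrt(14.3985) = 3.7945
SS = 1.3899 * 8.5952 * 3.7945 = 45.3313

45.3313 units


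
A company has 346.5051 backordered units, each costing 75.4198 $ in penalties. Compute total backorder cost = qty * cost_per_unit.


Total = 346.5051 * 75.4198 = 26133.3453

26133.3453 $


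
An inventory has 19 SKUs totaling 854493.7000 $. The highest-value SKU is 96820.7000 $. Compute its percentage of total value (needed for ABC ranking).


Top item = 96820.7000
Total = 854493.7000
Percentage = 96820.7000 / 854493.7000 * 100 = 11.3308

11.3308%


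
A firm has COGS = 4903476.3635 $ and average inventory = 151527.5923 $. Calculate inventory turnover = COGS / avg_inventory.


Turnover = 4903476.3635 / 151527.5923 = 32.3603

32.3603


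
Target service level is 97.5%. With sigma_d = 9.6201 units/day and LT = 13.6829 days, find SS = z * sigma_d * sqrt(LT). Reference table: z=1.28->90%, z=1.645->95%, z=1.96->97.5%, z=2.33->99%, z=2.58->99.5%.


From the table, SL = 97.5% corresponds to z = 1.96
sqrt(LT) = sqrt(13.6829) = 3.6990
SS = 1.96 * 9.6201 * 3.6990 = 69.7469

69.7469 units


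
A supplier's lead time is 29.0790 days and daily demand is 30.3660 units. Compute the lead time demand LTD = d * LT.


LTD = 30.3660 * 29.0790 = 883.0129

883.0129 units


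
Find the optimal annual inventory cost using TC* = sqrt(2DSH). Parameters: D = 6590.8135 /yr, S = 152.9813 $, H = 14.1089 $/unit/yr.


2*D*S*H = 28451195.5552
TC* = sqrt(28451195.5552) = 5333.9662

5333.9662 $/yr


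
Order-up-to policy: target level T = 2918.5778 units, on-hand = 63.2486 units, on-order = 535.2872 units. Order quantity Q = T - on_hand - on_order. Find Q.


Inventory position = OH + OO = 63.2486 + 535.2872 = 598.5358
Q = 2918.5778 - 598.5358 = 2320.0420

2320.0420 units


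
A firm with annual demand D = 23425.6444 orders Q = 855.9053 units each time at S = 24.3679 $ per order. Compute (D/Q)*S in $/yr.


Number of orders = D/Q = 27.3694
Cost = 27.3694 * 24.3679 = 666.9357

666.9357 $/yr


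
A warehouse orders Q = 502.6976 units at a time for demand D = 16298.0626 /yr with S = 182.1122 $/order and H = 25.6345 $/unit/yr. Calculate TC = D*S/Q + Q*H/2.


Ordering cost = D*S/Q = 5904.2972
Holding cost = Q*H/2 = 6443.2008
TC = 5904.2972 + 6443.2008 = 12347.4980

12347.4980 $/yr


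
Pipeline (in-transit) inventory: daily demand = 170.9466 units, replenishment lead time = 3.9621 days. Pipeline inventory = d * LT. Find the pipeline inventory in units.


Pipeline = 170.9466 * 3.9621 = 677.3075

677.3075 units


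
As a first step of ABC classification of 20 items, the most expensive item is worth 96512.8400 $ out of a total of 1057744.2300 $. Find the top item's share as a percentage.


Top item = 96512.8400
Total = 1057744.2300
Percentage = 96512.8400 / 1057744.2300 * 100 = 9.1244

9.1244%


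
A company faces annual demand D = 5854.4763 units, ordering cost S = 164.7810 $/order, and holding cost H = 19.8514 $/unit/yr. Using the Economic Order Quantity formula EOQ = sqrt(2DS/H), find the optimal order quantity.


2*D*S = 2 * 5854.4763 * 164.7810 = 1929412.9184
2*D*S/H = 97192.7883
EOQ = sqrt(97192.7883) = 311.7576

311.7576 units


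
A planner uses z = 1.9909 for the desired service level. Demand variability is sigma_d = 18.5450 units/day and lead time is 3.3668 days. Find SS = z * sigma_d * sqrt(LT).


sqrt(LT) = sqrt(3.3668) = 1.8349
SS = 1.9909 * 18.5450 * 1.8349 = 67.7462

67.7462 units


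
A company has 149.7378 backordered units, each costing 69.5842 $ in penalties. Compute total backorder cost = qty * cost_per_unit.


Total = 149.7378 * 69.5842 = 10419.3850

10419.3850 $


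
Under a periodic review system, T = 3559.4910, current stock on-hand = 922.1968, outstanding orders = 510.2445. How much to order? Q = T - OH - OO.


Inventory position = OH + OO = 922.1968 + 510.2445 = 1432.4413
Q = 3559.4910 - 1432.4413 = 2127.0497

2127.0497 units


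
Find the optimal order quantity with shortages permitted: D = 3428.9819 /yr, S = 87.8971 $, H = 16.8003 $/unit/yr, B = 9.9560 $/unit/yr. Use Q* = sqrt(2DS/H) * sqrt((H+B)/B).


sqrt(2DS/H) = 189.4202
sqrt((H+B)/B) = 1.6393
Q* = 189.4202 * 1.6393 = 310.5253

310.5253 units


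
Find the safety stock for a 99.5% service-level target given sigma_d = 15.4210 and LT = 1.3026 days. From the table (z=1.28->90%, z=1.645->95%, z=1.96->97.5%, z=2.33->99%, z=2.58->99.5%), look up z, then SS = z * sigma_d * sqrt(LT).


From the table, SL = 99.5% corresponds to z = 2.58
sqrt(LT) = sqrt(1.3026) = 1.1413
SS = 2.58 * 15.4210 * 1.1413 = 45.4086

45.4086 units


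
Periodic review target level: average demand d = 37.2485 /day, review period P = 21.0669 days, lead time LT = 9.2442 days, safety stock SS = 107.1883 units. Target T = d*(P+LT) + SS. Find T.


P + LT = 30.3111
d*(P+LT) = 37.2485 * 30.3111 = 1129.0430
T = 1129.0430 + 107.1883 = 1236.2313

1236.2313 units


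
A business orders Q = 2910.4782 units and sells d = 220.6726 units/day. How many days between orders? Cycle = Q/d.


Cycle = 2910.4782 / 220.6726 = 13.1891

13.1891 days


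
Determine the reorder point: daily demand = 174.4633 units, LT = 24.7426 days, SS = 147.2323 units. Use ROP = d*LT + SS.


d*LT = 174.4633 * 24.7426 = 4316.6756
ROP = 4316.6756 + 147.2323 = 4463.9079

4463.9079 units


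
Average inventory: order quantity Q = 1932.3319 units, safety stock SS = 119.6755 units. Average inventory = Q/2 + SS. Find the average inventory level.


Q/2 = 966.1659
Avg = 966.1659 + 119.6755 = 1085.8414

1085.8414 units


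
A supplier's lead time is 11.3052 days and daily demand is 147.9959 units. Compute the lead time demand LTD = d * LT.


LTD = 147.9959 * 11.3052 = 1673.1232

1673.1232 units


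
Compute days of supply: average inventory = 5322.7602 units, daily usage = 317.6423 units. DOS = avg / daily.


DOS = 5322.7602 / 317.6423 = 16.7571

16.7571 days


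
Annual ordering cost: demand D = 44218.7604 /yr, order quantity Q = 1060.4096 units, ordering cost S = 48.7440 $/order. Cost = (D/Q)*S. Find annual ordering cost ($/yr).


Number of orders = D/Q = 41.6997
Cost = 41.6997 * 48.7440 = 2032.6101

2032.6101 $/yr


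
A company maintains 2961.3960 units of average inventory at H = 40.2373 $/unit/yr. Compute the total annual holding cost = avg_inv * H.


Cost = 2961.3960 * 40.2373 = 119158.5793

119158.5793 $/yr


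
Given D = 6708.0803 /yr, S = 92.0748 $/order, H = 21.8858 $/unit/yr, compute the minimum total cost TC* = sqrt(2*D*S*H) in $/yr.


2*D*S*H = 27035316.5356
TC* = sqrt(27035316.5356) = 5199.5496

5199.5496 $/yr


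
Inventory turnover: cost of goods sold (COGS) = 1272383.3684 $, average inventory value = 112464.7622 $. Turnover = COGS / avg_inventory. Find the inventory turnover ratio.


Turnover = 1272383.3684 / 112464.7622 = 11.3136

11.3136


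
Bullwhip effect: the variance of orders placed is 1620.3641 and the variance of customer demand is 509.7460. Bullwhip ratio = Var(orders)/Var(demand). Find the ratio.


BW = 1620.3641 / 509.7460 = 3.1788

3.1788


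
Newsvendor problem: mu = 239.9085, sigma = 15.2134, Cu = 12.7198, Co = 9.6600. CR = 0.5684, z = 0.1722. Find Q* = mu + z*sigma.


CR = Cu/(Cu+Co) = 12.7198/(12.7198+9.6600) = 0.5684
z = 0.1722
Q* = 239.9085 + 0.1722 * 15.2134 = 242.5282

242.5282 units


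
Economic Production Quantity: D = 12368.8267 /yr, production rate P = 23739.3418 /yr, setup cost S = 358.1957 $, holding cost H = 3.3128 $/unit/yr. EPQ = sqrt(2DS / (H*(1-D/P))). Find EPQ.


1 - D/P = 1 - 0.5210 = 0.4790
H*(1-D/P) = 1.5867
2DS = 8860921.0760
EPQ = sqrt(5584344.2792) = 2363.1217

2363.1217 units


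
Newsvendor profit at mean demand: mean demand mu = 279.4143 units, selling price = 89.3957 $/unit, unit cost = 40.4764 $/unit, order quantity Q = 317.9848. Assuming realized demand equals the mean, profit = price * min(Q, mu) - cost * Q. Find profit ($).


Sales at mu = min(317.9848, 279.4143) = 279.4143
Revenue = 89.3957 * 279.4143 = 24978.4369
Total cost = 40.4764 * 317.9848 = 12870.8800
Profit = 24978.4369 - 12870.8800 = 12107.5570

12107.5570 $


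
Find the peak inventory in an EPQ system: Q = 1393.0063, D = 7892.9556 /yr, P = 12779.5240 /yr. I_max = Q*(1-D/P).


D/P = 0.6176
1 - D/P = 0.3824
I_max = 1393.0063 * 0.3824 = 532.6506

532.6506 units


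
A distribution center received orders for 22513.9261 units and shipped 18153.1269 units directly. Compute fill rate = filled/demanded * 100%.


FR = 18153.1269 / 22513.9261 * 100 = 80.6307

80.6307%


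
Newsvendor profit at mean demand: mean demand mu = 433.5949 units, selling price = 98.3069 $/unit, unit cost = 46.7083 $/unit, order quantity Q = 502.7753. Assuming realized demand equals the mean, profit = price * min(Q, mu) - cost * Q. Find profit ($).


Sales at mu = min(502.7753, 433.5949) = 433.5949
Revenue = 98.3069 * 433.5949 = 42625.3705
Total cost = 46.7083 * 502.7753 = 23483.7795
Profit = 42625.3705 - 23483.7795 = 19141.5909

19141.5909 $


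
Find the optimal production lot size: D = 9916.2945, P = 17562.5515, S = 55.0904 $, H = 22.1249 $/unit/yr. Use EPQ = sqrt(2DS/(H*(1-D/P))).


1 - D/P = 1 - 0.5646 = 0.4354
H*(1-D/P) = 9.6326
2DS = 1092585.2610
EPQ = sqrt(113426.0324) = 336.7878

336.7878 units


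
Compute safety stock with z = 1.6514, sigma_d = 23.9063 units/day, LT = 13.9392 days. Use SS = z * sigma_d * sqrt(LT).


sqrt(LT) = sqrt(13.9392) = 3.7335
SS = 1.6514 * 23.9063 * 3.7335 = 147.3953

147.3953 units


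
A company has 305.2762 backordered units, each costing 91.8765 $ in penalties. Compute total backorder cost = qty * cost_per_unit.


Total = 305.2762 * 91.8765 = 28047.7088

28047.7088 $


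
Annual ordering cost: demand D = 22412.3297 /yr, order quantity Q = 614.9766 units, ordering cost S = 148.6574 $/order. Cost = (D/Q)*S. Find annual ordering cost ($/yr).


Number of orders = D/Q = 36.4442
Cost = 36.4442 * 148.6574 = 5417.6999

5417.6999 $/yr


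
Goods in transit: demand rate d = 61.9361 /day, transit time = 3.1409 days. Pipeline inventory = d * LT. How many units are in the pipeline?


Pipeline = 61.9361 * 3.1409 = 194.5351

194.5351 units


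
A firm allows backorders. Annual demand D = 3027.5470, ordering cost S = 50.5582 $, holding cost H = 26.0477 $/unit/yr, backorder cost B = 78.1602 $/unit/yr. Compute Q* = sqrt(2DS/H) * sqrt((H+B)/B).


sqrt(2DS/H) = 108.4106
sqrt((H+B)/B) = 1.1547
Q* = 108.4106 * 1.1547 = 125.1783

125.1783 units


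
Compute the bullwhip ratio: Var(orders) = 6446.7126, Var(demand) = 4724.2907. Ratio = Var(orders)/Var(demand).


BW = 6446.7126 / 4724.2907 = 1.3646

1.3646


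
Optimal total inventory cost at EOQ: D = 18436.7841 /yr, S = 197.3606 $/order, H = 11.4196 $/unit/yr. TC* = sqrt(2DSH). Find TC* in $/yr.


2*D*S*H = 83104877.6377
TC* = sqrt(83104877.6377) = 9116.1877

9116.1877 $/yr


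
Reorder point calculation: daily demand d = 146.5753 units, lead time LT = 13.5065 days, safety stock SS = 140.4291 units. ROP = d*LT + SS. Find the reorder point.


d*LT = 146.5753 * 13.5065 = 1979.7193
ROP = 1979.7193 + 140.4291 = 2120.1484

2120.1484 units


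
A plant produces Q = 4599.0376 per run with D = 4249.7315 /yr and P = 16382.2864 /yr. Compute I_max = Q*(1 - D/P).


D/P = 0.2594
1 - D/P = 0.7406
I_max = 4599.0376 * 0.7406 = 3406.0005

3406.0005 units


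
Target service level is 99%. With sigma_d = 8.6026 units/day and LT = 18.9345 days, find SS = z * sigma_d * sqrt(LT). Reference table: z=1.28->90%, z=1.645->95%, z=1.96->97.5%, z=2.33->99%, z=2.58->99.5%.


From the table, SL = 99% corresponds to z = 2.33
sqrt(LT) = sqrt(18.9345) = 4.3514
SS = 2.33 * 8.6026 * 4.3514 = 87.2193

87.2193 units


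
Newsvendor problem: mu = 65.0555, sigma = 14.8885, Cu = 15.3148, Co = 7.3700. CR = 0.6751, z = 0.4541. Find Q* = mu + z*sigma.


CR = Cu/(Cu+Co) = 15.3148/(15.3148+7.3700) = 0.6751
z = 0.4541
Q* = 65.0555 + 0.4541 * 14.8885 = 71.8164

71.8164 units


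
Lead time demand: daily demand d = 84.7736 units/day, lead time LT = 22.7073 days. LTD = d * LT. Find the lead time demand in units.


LTD = 84.7736 * 22.7073 = 1924.9796

1924.9796 units


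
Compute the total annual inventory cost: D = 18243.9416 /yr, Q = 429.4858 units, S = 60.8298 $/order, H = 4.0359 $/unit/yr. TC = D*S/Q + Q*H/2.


Ordering cost = D*S/Q = 2583.9628
Holding cost = Q*H/2 = 866.6809
TC = 2583.9628 + 866.6809 = 3450.6436

3450.6436 $/yr


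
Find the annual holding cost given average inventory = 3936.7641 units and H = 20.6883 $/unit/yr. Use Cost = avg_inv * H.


Cost = 3936.7641 * 20.6883 = 81444.9567

81444.9567 $/yr


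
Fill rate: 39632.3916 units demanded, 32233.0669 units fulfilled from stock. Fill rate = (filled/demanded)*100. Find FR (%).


FR = 32233.0669 / 39632.3916 * 100 = 81.3301

81.3301%


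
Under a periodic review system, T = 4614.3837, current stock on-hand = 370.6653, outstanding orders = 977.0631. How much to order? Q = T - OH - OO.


Inventory position = OH + OO = 370.6653 + 977.0631 = 1347.7284
Q = 4614.3837 - 1347.7284 = 3266.6553

3266.6553 units


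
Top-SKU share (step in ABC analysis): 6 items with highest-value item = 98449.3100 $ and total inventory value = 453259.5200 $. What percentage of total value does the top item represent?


Top item = 98449.3100
Total = 453259.5200
Percentage = 98449.3100 / 453259.5200 * 100 = 21.7203

21.7203%


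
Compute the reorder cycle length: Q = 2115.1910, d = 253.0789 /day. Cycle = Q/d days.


Cycle = 2115.1910 / 253.0789 = 8.3578

8.3578 days


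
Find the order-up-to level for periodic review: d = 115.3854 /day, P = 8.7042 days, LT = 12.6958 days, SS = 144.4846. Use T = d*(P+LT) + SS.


P + LT = 21.4000
d*(P+LT) = 115.3854 * 21.4000 = 2469.2476
T = 2469.2476 + 144.4846 = 2613.7322

2613.7322 units


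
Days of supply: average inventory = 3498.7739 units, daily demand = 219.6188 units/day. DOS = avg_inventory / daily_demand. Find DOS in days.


DOS = 3498.7739 / 219.6188 = 15.9311

15.9311 days


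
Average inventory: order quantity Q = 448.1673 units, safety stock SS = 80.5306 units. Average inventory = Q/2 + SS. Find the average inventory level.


Q/2 = 224.0837
Avg = 224.0837 + 80.5306 = 304.6143

304.6143 units


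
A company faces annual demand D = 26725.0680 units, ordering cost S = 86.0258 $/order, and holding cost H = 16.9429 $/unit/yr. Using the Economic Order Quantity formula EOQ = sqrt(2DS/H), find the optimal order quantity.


2*D*S = 2 * 26725.0680 * 86.0258 = 4598090.7095
2*D*S/H = 271387.4667
EOQ = sqrt(271387.4667) = 520.9486

520.9486 units


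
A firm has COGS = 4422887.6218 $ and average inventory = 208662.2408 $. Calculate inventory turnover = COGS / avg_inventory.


Turnover = 4422887.6218 / 208662.2408 = 21.1964

21.1964


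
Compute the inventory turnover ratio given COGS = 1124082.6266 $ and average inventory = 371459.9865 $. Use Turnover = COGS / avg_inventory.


Turnover = 1124082.6266 / 371459.9865 = 3.0261

3.0261


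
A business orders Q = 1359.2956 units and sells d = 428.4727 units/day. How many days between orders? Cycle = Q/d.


Cycle = 1359.2956 / 428.4727 = 3.1724

3.1724 days


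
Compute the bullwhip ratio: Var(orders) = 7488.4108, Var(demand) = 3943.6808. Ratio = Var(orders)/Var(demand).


BW = 7488.4108 / 3943.6808 = 1.8988

1.8988


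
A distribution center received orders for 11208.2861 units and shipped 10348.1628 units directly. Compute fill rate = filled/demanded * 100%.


FR = 10348.1628 / 11208.2861 * 100 = 92.3260

92.3260%


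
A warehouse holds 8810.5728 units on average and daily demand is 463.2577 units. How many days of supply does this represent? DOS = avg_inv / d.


DOS = 8810.5728 / 463.2577 = 19.0187

19.0187 days


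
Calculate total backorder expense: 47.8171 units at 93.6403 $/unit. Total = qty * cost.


Total = 47.8171 * 93.6403 = 4477.6076

4477.6076 $


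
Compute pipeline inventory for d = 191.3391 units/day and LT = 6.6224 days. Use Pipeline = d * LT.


Pipeline = 191.3391 * 6.6224 = 1267.1241

1267.1241 units


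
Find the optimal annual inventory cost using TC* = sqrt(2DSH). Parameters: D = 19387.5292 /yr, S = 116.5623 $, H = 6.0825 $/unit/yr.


2*D*S*H = 27491136.0126
TC* = sqrt(27491136.0126) = 5243.1990

5243.1990 $/yr


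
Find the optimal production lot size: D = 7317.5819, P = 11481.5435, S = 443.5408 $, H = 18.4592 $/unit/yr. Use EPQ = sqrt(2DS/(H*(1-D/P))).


1 - D/P = 1 - 0.6373 = 0.3627
H*(1-D/P) = 6.6945
2DS = 6491292.2600
EPQ = sqrt(969642.9573) = 984.7045

984.7045 units


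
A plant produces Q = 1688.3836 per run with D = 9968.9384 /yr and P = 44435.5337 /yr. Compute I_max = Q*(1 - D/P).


D/P = 0.2243
1 - D/P = 0.7757
I_max = 1688.3836 * 0.7757 = 1309.6013

1309.6013 units


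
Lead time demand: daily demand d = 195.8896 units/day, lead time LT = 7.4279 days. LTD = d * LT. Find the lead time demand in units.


LTD = 195.8896 * 7.4279 = 1455.0484

1455.0484 units


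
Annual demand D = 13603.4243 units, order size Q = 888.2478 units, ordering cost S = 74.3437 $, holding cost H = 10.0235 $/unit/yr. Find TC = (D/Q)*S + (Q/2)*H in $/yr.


Ordering cost = D*S/Q = 1138.5662
Holding cost = Q*H/2 = 4451.6759
TC = 1138.5662 + 4451.6759 = 5590.2421

5590.2421 $/yr


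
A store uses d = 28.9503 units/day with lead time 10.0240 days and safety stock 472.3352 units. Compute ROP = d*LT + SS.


d*LT = 28.9503 * 10.0240 = 290.1978
ROP = 290.1978 + 472.3352 = 762.5330

762.5330 units


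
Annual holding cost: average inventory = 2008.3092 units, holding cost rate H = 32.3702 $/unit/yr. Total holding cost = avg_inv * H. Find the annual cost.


Cost = 2008.3092 * 32.3702 = 65009.3705

65009.3705 $/yr


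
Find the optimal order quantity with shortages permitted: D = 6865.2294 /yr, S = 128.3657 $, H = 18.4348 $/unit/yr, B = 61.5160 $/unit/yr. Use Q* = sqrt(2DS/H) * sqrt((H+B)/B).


sqrt(2DS/H) = 309.2059
sqrt((H+B)/B) = 1.1400
Q* = 309.2059 * 1.1400 = 352.5049

352.5049 units


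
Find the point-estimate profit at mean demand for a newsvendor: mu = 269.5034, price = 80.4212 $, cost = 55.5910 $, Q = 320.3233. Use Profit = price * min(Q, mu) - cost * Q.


Sales at mu = min(320.3233, 269.5034) = 269.5034
Revenue = 80.4212 * 269.5034 = 21673.7868
Total cost = 55.5910 * 320.3233 = 17807.0926
Profit = 21673.7868 - 17807.0926 = 3866.6943

3866.6943 $


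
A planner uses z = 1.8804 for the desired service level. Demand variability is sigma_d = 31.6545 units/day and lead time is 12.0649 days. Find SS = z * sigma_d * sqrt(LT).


sqrt(LT) = sqrt(12.0649) = 3.4735
SS = 1.8804 * 31.6545 * 3.4735 = 206.7510

206.7510 units


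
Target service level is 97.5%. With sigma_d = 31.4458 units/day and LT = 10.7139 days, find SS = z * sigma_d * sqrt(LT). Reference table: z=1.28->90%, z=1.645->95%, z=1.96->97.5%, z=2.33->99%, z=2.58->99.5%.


From the table, SL = 97.5% corresponds to z = 1.96
sqrt(LT) = sqrt(10.7139) = 3.2732
SS = 1.96 * 31.4458 * 3.2732 = 201.7402

201.7402 units


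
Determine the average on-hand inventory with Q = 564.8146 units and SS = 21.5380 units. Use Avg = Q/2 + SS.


Q/2 = 282.4073
Avg = 282.4073 + 21.5380 = 303.9453

303.9453 units


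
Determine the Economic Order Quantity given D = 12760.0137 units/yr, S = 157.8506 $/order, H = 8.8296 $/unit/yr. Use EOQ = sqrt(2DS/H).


2*D*S = 2 * 12760.0137 * 157.8506 = 4028351.6371
2*D*S/H = 456232.6308
EOQ = sqrt(456232.6308) = 675.4499

675.4499 units


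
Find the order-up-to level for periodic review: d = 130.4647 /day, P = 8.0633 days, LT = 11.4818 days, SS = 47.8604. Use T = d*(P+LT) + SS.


P + LT = 19.5451
d*(P+LT) = 130.4647 * 19.5451 = 2549.9456
T = 2549.9456 + 47.8604 = 2597.8060

2597.8060 units


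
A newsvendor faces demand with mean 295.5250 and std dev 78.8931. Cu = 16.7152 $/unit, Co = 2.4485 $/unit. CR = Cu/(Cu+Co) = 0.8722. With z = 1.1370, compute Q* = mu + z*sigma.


CR = Cu/(Cu+Co) = 16.7152/(16.7152+2.4485) = 0.8722
z = 1.1370
Q* = 295.5250 + 1.1370 * 78.8931 = 385.2265

385.2265 units


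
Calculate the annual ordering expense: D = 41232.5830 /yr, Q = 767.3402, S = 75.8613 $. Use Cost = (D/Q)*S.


Number of orders = D/Q = 53.7344
Cost = 53.7344 * 75.8613 = 4076.3632

4076.3632 $/yr


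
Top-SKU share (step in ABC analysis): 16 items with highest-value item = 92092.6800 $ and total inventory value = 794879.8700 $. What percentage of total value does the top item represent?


Top item = 92092.6800
Total = 794879.8700
Percentage = 92092.6800 / 794879.8700 * 100 = 11.5857

11.5857%


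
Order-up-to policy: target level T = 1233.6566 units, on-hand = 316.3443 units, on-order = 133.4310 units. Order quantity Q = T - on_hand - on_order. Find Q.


Inventory position = OH + OO = 316.3443 + 133.4310 = 449.7753
Q = 1233.6566 - 449.7753 = 783.8813

783.8813 units


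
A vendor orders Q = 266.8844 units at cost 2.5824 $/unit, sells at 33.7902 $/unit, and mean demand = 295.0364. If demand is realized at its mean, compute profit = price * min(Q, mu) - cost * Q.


Sales at mu = min(266.8844, 295.0364) = 266.8844
Revenue = 33.7902 * 266.8844 = 9018.0773
Total cost = 2.5824 * 266.8844 = 689.2023
Profit = 9018.0773 - 689.2023 = 8328.8750

8328.8750 $


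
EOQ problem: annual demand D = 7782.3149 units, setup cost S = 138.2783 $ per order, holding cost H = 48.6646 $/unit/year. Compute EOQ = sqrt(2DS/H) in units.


2*D*S = 2 * 7782.3149 * 138.2783 = 2152250.5489
2*D*S/H = 44226.2044
EOQ = sqrt(44226.2044) = 210.3003

210.3003 units


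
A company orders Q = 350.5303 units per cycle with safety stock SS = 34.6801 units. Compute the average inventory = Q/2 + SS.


Q/2 = 175.2652
Avg = 175.2652 + 34.6801 = 209.9453

209.9453 units


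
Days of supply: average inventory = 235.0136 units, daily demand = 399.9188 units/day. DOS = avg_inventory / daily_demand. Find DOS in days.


DOS = 235.0136 / 399.9188 = 0.5877

0.5877 days


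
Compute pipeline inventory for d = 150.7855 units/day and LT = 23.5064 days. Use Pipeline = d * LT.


Pipeline = 150.7855 * 23.5064 = 3544.4243

3544.4243 units


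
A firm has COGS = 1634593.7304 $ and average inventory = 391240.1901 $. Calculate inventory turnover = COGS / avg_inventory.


Turnover = 1634593.7304 / 391240.1901 = 4.1780

4.1780


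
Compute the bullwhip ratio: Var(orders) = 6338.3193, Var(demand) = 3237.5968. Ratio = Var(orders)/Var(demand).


BW = 6338.3193 / 3237.5968 = 1.9577

1.9577


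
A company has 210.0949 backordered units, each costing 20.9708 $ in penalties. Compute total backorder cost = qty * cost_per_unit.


Total = 210.0949 * 20.9708 = 4405.8581

4405.8581 $


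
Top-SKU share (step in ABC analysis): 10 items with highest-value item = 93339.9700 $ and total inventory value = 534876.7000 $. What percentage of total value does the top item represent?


Top item = 93339.9700
Total = 534876.7000
Percentage = 93339.9700 / 534876.7000 * 100 = 17.4507

17.4507%


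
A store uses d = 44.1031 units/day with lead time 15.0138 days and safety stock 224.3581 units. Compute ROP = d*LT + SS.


d*LT = 44.1031 * 15.0138 = 662.1551
ROP = 662.1551 + 224.3581 = 886.5132

886.5132 units


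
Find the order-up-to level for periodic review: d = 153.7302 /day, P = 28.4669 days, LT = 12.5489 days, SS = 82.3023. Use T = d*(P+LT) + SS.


P + LT = 41.0158
d*(P+LT) = 153.7302 * 41.0158 = 6305.3671
T = 6305.3671 + 82.3023 = 6387.6694

6387.6694 units


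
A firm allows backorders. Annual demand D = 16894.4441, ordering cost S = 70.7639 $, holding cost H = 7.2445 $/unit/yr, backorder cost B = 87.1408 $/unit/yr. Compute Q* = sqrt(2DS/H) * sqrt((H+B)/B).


sqrt(2DS/H) = 574.4981
sqrt((H+B)/B) = 1.0407
Q* = 574.4981 * 1.0407 = 597.9020

597.9020 units


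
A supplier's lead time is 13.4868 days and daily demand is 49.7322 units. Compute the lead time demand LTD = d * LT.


LTD = 49.7322 * 13.4868 = 670.7282

670.7282 units


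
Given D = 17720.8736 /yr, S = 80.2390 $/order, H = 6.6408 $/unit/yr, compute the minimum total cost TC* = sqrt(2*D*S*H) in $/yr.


2*D*S*H = 18885175.7961
TC* = sqrt(18885175.7961) = 4345.7077

4345.7077 $/yr


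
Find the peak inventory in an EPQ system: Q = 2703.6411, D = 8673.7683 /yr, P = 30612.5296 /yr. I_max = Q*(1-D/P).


D/P = 0.2833
1 - D/P = 0.7167
I_max = 2703.6411 * 0.7167 = 1937.5902

1937.5902 units


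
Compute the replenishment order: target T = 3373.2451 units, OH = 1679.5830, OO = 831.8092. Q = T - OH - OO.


Inventory position = OH + OO = 1679.5830 + 831.8092 = 2511.3922
Q = 3373.2451 - 2511.3922 = 861.8529

861.8529 units


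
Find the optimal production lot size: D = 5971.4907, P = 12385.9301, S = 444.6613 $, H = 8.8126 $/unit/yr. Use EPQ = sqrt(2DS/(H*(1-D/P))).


1 - D/P = 1 - 0.4821 = 0.5179
H*(1-D/P) = 4.5639
2DS = 5310581.6352
EPQ = sqrt(1163611.3516) = 1078.7082

1078.7082 units


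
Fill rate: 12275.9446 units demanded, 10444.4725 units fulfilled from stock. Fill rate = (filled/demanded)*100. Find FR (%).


FR = 10444.4725 / 12275.9446 * 100 = 85.0808

85.0808%


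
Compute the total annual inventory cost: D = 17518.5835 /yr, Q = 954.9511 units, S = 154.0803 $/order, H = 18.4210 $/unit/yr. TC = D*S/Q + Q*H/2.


Ordering cost = D*S/Q = 2826.6040
Holding cost = Q*H/2 = 8795.5771
TC = 2826.6040 + 8795.5771 = 11622.1811

11622.1811 $/yr


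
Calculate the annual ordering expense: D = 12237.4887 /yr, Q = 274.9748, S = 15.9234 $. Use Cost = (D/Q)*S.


Number of orders = D/Q = 44.5040
Cost = 44.5040 * 15.9234 = 708.6556

708.6556 $/yr


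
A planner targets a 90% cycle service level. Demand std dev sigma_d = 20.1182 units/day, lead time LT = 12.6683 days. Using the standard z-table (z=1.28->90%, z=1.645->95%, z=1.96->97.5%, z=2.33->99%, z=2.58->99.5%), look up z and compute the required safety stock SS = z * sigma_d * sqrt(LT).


From the table, SL = 90% corresponds to z = 1.28
sqrt(LT) = sqrt(12.6683) = 3.5593
SS = 1.28 * 20.1182 * 3.5593 = 91.6554

91.6554 units


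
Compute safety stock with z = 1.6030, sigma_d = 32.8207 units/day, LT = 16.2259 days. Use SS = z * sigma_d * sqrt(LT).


sqrt(LT) = sqrt(16.2259) = 4.0281
SS = 1.6030 * 32.8207 * 4.0281 = 211.9267

211.9267 units


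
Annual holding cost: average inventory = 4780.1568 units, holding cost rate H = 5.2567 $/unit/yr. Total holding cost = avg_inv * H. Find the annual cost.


Cost = 4780.1568 * 5.2567 = 25127.8503

25127.8503 $/yr


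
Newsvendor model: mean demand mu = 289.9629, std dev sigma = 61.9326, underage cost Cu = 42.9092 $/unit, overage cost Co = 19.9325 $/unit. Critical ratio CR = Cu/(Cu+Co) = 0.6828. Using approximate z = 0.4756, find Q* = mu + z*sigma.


CR = Cu/(Cu+Co) = 42.9092/(42.9092+19.9325) = 0.6828
z = 0.4756
Q* = 289.9629 + 0.4756 * 61.9326 = 319.4180

319.4180 units


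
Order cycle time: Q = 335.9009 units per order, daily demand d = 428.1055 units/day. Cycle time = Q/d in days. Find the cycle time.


Cycle = 335.9009 / 428.1055 = 0.7846

0.7846 days


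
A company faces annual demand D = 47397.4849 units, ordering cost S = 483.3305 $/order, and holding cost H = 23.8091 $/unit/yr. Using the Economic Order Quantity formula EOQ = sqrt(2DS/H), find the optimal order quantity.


2*D*S = 2 * 47397.4849 * 483.3305 = 45817300.1509
2*D*S/H = 1924360.8600
EOQ = sqrt(1924360.8600) = 1387.2133

1387.2133 units


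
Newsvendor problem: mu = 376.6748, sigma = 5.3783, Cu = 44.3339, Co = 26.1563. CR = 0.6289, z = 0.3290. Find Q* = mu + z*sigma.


CR = Cu/(Cu+Co) = 44.3339/(44.3339+26.1563) = 0.6289
z = 0.3290
Q* = 376.6748 + 0.3290 * 5.3783 = 378.4443

378.4443 units


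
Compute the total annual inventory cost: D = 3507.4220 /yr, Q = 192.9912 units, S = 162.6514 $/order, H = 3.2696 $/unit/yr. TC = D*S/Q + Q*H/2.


Ordering cost = D*S/Q = 2956.0265
Holding cost = Q*H/2 = 315.5020
TC = 2956.0265 + 315.5020 = 3271.5285

3271.5285 $/yr


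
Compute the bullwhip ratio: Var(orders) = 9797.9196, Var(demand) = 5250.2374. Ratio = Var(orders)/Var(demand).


BW = 9797.9196 / 5250.2374 = 1.8662

1.8662


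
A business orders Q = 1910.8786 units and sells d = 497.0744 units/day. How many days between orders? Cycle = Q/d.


Cycle = 1910.8786 / 497.0744 = 3.8443

3.8443 days


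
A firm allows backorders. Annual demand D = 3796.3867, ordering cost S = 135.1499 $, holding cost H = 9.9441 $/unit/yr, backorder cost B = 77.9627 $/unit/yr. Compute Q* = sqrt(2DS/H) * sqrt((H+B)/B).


sqrt(2DS/H) = 321.2368
sqrt((H+B)/B) = 1.0619
Q* = 321.2368 * 1.0619 = 341.1090

341.1090 units


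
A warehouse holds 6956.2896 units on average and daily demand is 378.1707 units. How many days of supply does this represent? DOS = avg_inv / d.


DOS = 6956.2896 / 378.1707 = 18.3946

18.3946 days


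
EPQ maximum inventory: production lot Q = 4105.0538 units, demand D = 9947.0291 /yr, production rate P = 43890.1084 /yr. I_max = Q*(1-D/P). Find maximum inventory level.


D/P = 0.2266
1 - D/P = 0.7734
I_max = 4105.0538 * 0.7734 = 3174.7055

3174.7055 units


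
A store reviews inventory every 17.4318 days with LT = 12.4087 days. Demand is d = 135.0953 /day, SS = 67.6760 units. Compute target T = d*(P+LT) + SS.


P + LT = 29.8405
d*(P+LT) = 135.0953 * 29.8405 = 4031.3113
T = 4031.3113 + 67.6760 = 4098.9873

4098.9873 units


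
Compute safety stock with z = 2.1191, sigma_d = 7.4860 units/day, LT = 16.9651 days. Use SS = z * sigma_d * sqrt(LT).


sqrt(LT) = sqrt(16.9651) = 4.1189
SS = 2.1191 * 7.4860 * 4.1189 = 65.3401

65.3401 units


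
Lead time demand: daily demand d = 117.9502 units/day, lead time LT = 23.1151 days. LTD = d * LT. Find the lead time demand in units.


LTD = 117.9502 * 23.1151 = 2726.4307

2726.4307 units


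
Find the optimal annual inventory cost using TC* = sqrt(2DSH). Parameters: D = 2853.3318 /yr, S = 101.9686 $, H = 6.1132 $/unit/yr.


2*D*S*H = 3557274.1241
TC* = sqrt(3557274.1241) = 1886.0737

1886.0737 $/yr


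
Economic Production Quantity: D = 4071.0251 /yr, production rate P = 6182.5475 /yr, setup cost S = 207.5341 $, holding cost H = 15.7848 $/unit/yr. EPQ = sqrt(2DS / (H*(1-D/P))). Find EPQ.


1 - D/P = 1 - 0.6585 = 0.3415
H*(1-D/P) = 5.3910
2DS = 1689753.0604
EPQ = sqrt(313441.0885) = 559.8581

559.8581 units


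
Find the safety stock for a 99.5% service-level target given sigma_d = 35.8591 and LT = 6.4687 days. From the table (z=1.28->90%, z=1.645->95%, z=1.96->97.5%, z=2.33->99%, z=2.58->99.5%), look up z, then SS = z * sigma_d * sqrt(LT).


From the table, SL = 99.5% corresponds to z = 2.58
sqrt(LT) = sqrt(6.4687) = 2.5434
SS = 2.58 * 35.8591 * 2.5434 = 235.3031

235.3031 units


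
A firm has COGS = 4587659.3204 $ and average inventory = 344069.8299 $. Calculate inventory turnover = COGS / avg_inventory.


Turnover = 4587659.3204 / 344069.8299 = 13.3335

13.3335


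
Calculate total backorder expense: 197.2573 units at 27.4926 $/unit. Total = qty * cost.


Total = 197.2573 * 27.4926 = 5423.1160

5423.1160 $


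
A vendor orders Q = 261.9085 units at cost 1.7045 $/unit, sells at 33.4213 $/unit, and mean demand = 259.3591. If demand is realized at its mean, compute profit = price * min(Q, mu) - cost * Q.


Sales at mu = min(261.9085, 259.3591) = 259.3591
Revenue = 33.4213 * 259.3591 = 8668.1183
Total cost = 1.7045 * 261.9085 = 446.4230
Profit = 8668.1183 - 446.4230 = 8221.6953

8221.6953 $


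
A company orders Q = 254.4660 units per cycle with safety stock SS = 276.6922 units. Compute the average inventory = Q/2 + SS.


Q/2 = 127.2330
Avg = 127.2330 + 276.6922 = 403.9252

403.9252 units


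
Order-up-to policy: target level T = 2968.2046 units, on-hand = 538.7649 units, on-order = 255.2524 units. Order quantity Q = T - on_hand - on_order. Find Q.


Inventory position = OH + OO = 538.7649 + 255.2524 = 794.0173
Q = 2968.2046 - 794.0173 = 2174.1873

2174.1873 units


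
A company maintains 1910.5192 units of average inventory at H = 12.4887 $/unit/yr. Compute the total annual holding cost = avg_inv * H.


Cost = 1910.5192 * 12.4887 = 23859.9011

23859.9011 $/yr


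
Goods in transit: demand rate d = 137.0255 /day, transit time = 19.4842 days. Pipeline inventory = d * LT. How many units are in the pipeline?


Pipeline = 137.0255 * 19.4842 = 2669.8322

2669.8322 units


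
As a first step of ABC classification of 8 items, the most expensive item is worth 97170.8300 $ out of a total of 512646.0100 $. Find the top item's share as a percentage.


Top item = 97170.8300
Total = 512646.0100
Percentage = 97170.8300 / 512646.0100 * 100 = 18.9548

18.9548%


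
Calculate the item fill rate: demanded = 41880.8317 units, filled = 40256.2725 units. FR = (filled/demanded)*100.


FR = 40256.2725 / 41880.8317 * 100 = 96.1210

96.1210%


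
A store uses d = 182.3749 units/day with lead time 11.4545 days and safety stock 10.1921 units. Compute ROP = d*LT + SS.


d*LT = 182.3749 * 11.4545 = 2089.0133
ROP = 2089.0133 + 10.1921 = 2099.2054

2099.2054 units


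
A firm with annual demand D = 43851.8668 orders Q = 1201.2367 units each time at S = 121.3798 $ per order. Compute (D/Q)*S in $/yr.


Number of orders = D/Q = 36.5056
Cost = 36.5056 * 121.3798 = 4431.0425

4431.0425 $/yr


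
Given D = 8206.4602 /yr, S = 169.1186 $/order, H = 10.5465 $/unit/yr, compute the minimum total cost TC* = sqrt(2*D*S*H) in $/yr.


2*D*S*H = 29274237.7102
TC* = sqrt(29274237.7102) = 5410.5672

5410.5672 $/yr


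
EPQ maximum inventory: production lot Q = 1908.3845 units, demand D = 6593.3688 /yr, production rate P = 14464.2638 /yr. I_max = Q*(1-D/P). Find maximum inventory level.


D/P = 0.4558
1 - D/P = 0.5442
I_max = 1908.3845 * 0.5442 = 1038.4693

1038.4693 units


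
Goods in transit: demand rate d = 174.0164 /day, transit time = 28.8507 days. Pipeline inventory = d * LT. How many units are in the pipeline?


Pipeline = 174.0164 * 28.8507 = 5020.4950

5020.4950 units


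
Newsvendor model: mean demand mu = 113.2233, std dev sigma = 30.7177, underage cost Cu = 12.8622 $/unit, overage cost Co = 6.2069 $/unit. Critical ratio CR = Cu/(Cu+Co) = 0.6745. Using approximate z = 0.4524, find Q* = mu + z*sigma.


CR = Cu/(Cu+Co) = 12.8622/(12.8622+6.2069) = 0.6745
z = 0.4524
Q* = 113.2233 + 0.4524 * 30.7177 = 127.1200

127.1200 units


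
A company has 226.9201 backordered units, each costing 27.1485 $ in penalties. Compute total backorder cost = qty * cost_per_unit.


Total = 226.9201 * 27.1485 = 6160.5403

6160.5403 $


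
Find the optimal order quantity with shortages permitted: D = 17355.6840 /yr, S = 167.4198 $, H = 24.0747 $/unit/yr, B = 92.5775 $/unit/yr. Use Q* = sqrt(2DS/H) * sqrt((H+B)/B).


sqrt(2DS/H) = 491.3137
sqrt((H+B)/B) = 1.1225
Q* = 491.3137 * 1.1225 = 551.5090

551.5090 units


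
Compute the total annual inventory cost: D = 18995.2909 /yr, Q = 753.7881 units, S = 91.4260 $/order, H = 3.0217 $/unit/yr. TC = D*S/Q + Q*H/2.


Ordering cost = D*S/Q = 2303.9147
Holding cost = Q*H/2 = 1138.8608
TC = 2303.9147 + 1138.8608 = 3442.7754

3442.7754 $/yr


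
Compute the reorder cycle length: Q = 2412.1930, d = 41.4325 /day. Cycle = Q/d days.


Cycle = 2412.1930 / 41.4325 = 58.2198

58.2198 days


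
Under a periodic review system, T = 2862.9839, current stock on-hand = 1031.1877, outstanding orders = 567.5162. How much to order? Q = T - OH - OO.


Inventory position = OH + OO = 1031.1877 + 567.5162 = 1598.7039
Q = 2862.9839 - 1598.7039 = 1264.2800

1264.2800 units


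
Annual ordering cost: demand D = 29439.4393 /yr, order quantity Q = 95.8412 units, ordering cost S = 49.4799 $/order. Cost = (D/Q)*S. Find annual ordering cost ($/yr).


Number of orders = D/Q = 307.1689
Cost = 307.1689 * 49.4799 = 15198.6882

15198.6882 $/yr


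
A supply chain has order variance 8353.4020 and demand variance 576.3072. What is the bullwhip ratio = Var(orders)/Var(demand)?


BW = 8353.4020 / 576.3072 = 14.4947

14.4947


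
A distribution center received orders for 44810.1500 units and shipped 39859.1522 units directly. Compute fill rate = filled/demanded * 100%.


FR = 39859.1522 / 44810.1500 * 100 = 88.9512

88.9512%


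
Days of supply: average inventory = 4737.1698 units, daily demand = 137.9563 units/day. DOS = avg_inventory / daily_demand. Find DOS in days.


DOS = 4737.1698 / 137.9563 = 34.3382

34.3382 days


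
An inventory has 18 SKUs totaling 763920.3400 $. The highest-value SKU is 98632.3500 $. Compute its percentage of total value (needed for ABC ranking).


Top item = 98632.3500
Total = 763920.3400
Percentage = 98632.3500 / 763920.3400 * 100 = 12.9113

12.9113%


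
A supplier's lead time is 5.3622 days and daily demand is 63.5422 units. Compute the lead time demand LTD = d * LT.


LTD = 63.5422 * 5.3622 = 340.7260

340.7260 units


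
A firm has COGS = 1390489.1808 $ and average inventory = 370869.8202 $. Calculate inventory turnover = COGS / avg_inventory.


Turnover = 1390489.1808 / 370869.8202 = 3.7493

3.7493


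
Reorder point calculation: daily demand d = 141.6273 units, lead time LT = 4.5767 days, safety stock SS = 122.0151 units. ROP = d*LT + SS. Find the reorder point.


d*LT = 141.6273 * 4.5767 = 648.1857
ROP = 648.1857 + 122.0151 = 770.2008

770.2008 units


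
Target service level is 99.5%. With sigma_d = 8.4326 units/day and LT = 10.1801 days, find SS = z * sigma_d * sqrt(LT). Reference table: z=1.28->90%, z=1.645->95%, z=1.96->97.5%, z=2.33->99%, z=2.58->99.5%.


From the table, SL = 99.5% corresponds to z = 2.58
sqrt(LT) = sqrt(10.1801) = 3.1906
SS = 2.58 * 8.4326 * 3.1906 = 69.4156

69.4156 units


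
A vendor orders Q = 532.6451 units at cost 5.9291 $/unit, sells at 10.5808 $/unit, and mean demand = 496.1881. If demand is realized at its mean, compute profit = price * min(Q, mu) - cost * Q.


Sales at mu = min(532.6451, 496.1881) = 496.1881
Revenue = 10.5808 * 496.1881 = 5250.0670
Total cost = 5.9291 * 532.6451 = 3158.1061
Profit = 5250.0670 - 3158.1061 = 2091.9610

2091.9610 $
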